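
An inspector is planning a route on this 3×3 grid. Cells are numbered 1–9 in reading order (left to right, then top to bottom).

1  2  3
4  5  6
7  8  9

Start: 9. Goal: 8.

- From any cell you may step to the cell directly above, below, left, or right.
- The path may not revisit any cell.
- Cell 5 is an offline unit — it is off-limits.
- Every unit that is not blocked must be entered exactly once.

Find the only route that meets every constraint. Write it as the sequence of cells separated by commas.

9, 6, 3, 2, 1, 4, 7, 8

Need to visit all 8 open cells exactly once, starting at 9 and ending at 8.
Cell 2 has only two open neighbours (1 and 3), so the path must pass straight through it: one of those is the cell it's entered from and the other is where it exits.
Route from 9: up 2 to 3, left 2 to 1, down 2 to 7, right 1 to 8 — 7 moves in all.
Check: all 8 open cells covered.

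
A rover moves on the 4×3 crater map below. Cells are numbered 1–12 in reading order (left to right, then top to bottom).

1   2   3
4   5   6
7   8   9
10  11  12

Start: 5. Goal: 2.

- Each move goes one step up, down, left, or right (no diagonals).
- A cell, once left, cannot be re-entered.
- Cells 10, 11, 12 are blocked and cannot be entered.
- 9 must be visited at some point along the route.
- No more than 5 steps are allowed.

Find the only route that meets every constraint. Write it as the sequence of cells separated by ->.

5 -> 8 -> 9 -> 6 -> 3 -> 2

The 5-move cap with required stops at 9 leaves no slack for detours.
Route from 5: down 1 to 8, right 1 to 9, up 2 to 3, left 1 to 2 — 5 moves in all.
Check: all required cells visited; 5 ≤ 5 moves.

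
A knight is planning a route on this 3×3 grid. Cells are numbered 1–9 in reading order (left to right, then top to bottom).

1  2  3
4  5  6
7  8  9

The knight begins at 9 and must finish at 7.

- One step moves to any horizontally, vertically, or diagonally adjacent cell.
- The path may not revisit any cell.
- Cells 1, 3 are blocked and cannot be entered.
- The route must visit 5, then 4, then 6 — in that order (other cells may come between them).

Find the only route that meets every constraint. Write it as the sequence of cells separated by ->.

The waypoints must appear in the order 5, 4, 6, with no cell reused.
Route from 9: up-left 1 to 5, left 1 to 4, up-right 1 to 2, down-right 1 to 6, down-left 1 to 8, left 1 to 7 — 6 moves in all.
Check: order respected (5 at step 1, 4 at step 2, 6 at step 4).

9 -> 5 -> 4 -> 2 -> 6 -> 8 -> 7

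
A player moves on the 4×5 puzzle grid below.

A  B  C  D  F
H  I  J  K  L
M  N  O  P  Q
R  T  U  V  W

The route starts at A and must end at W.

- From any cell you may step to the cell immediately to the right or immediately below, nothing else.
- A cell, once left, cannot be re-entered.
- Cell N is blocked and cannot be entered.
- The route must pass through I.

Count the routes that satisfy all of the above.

A right/down-only route from A to W makes exactly 3 down-moves and 4 right-moves in some order.
With no other constraints that would be C(7,3) = 35 routes.
Split at I and multiply the segment counts (each segment already excludes blocked cells): A→I: 2; I→W: 6; product = 12.
That gives 12 routes.

12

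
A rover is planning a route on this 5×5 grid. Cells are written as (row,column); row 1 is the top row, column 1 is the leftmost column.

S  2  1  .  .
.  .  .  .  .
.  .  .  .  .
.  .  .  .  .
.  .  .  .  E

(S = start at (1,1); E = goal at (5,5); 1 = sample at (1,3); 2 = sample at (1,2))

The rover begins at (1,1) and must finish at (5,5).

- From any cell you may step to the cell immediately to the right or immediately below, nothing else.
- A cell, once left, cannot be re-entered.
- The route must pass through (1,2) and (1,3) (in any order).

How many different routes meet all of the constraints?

A right/down-only route from (1,1) to (5,5) makes exactly 4 down-moves and 4 right-moves in some order.
With no other constraints that would be C(8,4) = 70 routes.
A monotone route can only reach the required cells in the order (1,2), (1,3), so split there and multiply the segment counts: (1,1)→(1,2): 1; (1,2)→(1,3): 1; (1,3)→(5,5): 15; product = 15.
That gives 15 routes.

15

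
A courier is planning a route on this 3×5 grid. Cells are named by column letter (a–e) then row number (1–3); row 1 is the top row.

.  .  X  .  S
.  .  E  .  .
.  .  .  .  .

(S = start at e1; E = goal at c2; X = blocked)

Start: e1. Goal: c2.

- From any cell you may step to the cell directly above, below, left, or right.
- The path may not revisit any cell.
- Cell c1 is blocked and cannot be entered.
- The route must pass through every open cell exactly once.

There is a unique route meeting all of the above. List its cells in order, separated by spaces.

Need to visit all 14 open cells exactly once, starting at e1 and ending at c2.
Cell d1 has only two open neighbours (d2 and e1), so the path must pass straight through it: one of those is the cell it's entered from and the other is where it exits.
Route from e1: left 1 to d1, down 1 to d2, right 1 to e2, down 1 to e3, left 4 to a3, up 2 to a1, right 1 to b1, down 1 to b2, right 1 to c2 — 13 moves in all.
Check: all 14 open cells covered.

e1 d1 d2 e2 e3 d3 c3 b3 a3 a2 a1 b1 b2 c2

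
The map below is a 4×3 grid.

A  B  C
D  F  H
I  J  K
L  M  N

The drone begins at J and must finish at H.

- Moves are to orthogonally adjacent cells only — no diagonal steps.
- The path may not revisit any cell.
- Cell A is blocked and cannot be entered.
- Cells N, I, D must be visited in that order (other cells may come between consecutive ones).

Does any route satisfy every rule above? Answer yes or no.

yes

One route that works: J → K → N → M → L → I → D → F → H.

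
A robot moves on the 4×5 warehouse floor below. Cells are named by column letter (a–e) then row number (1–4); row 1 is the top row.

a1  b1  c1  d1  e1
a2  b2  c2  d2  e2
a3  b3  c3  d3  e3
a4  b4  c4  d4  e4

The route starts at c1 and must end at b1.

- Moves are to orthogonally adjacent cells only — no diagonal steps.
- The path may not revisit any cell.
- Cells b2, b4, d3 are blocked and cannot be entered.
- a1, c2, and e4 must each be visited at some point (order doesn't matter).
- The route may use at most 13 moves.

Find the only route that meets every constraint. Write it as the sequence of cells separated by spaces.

c1 c2 d2 e2 e3 e4 d4 c4 c3 b3 a3 a2 a1 b1

The budget equals the shortest possible length, so every move has to be on a shortest route through the required cells.
Route from c1: down 1 to c2, right 2 to e2, down 2 to e4, left 2 to c4, up 1 to c3, left 2 to a3, up 2 to a1, right 1 to b1 — 13 moves in all.
Check: all required cells visited; 13 ≤ 13 moves.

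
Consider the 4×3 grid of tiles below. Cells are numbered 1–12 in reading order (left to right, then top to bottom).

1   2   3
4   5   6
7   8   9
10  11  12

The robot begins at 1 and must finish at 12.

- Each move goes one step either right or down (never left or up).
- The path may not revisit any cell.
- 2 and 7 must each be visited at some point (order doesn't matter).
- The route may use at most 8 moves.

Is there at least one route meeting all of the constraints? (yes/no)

7 is below but to the left of 2: going 2 → 7 would need a leftward move and 7 → 2 an upward move, so no right/down-only route can visit both required cells.

no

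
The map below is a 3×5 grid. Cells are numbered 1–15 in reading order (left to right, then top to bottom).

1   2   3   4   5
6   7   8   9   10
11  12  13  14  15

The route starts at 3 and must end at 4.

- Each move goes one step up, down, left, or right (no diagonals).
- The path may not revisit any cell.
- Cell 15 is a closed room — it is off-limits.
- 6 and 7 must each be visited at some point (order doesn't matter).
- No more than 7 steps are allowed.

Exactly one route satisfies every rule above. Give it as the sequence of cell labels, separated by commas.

Any route must reach 6 and 7 and still end at 4 within 7 moves, so the order of the required stops is forced.
Route from 3: 2× left (reaching 1), down to 6, 3× right (reaching 9), up to 4 — 7 moves in all.
Check: all required cells visited; 7 ≤ 7 moves.

3, 2, 1, 6, 7, 8, 9, 4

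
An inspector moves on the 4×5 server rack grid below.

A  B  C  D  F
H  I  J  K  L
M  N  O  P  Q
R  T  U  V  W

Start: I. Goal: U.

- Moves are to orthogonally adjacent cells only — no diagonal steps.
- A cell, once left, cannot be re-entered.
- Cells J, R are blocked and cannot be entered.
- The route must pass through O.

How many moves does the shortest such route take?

Any route passes through O somewhere between I and U. Summing Manhattan distances along the two legs (I → O → U) gives a lower bound of 2 + 1 = 3 moves.
A route of 3 moves achieves this: I → N → O → U.
Since 3 matches the lower bound, it is optimal.

3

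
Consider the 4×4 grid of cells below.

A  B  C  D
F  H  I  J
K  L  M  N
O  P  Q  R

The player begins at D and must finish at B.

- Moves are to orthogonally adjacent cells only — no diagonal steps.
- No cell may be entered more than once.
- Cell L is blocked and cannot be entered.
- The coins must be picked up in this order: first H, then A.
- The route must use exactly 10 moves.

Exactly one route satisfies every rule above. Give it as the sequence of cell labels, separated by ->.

The waypoints must appear in the order H, A, with no cell reused.
Route from D: 3× down (reaching R), left to Q, 2× up (reaching I), 2× left (reaching F), up to A, right to B — 10 moves in all.
Check: order respected (H at step 7, A at step 9); 10 moves as required.

D -> J -> N -> R -> Q -> M -> I -> H -> F -> A -> B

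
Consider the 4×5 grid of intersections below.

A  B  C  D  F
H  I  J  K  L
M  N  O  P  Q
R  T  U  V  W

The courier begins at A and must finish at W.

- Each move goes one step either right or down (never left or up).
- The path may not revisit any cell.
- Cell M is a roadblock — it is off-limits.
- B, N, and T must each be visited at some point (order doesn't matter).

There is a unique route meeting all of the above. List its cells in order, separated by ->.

A -> B -> I -> N -> T -> U -> V -> W

Moves only go right or down, so the column and row indices never decrease.
Route from A: right to B, 3× down (reaching T), 3× right (reaching W) — 7 moves in all.
Check: all required cells visited.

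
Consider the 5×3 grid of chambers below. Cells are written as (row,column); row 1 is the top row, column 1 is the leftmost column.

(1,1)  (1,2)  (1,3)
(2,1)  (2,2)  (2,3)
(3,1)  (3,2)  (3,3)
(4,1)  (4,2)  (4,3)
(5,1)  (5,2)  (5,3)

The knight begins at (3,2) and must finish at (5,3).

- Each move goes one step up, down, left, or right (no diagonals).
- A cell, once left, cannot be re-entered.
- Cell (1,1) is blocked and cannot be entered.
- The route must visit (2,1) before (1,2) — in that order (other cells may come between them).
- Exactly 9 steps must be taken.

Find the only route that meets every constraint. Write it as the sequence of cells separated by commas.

(3,2), (3,1), (2,1), (2,2), (1,2), (1,3), (2,3), (3,3), (4,3), (5,3)

The waypoints must appear in the order (2,1), (1,2), with no cell reused.
Route from (3,2): left 1 to (3,1), up 1 to (2,1), right 1 to (2,2), up 1 to (1,2), right 1 to (1,3), down 4 to (5,3) — 9 moves in all.
Check: order respected ((2,1) at step 2, (1,2) at step 4); 9 moves as required.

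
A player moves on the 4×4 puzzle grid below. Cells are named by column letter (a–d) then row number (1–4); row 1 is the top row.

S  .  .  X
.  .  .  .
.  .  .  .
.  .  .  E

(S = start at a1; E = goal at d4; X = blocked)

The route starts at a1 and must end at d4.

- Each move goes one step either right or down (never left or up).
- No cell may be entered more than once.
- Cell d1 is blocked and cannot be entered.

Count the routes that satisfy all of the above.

A right/down-only route from a1 to d4 makes exactly 3 down-moves and 3 right-moves in some order.
With no other constraints that would be C(6,3) = 20 routes.
Subtract routes through each blocked cell (inclusion–exclusion for overlaps): − through d1: 1 → 19.
That gives 19 routes.

19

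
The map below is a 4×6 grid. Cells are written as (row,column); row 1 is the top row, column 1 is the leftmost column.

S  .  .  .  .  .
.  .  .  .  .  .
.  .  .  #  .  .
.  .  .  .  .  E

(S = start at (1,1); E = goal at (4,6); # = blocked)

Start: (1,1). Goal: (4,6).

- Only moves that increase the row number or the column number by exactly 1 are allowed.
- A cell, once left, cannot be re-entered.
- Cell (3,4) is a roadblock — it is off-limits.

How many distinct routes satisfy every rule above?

A right/down-only route from (1,1) to (4,6) makes exactly 3 down-moves and 5 right-moves in some order.
With no other constraints that would be C(8,3) = 56 routes.
Subtract routes through each blocked cell (inclusion–exclusion for overlaps): − through (3,4): 30 → 26.
That gives 26 routes.

26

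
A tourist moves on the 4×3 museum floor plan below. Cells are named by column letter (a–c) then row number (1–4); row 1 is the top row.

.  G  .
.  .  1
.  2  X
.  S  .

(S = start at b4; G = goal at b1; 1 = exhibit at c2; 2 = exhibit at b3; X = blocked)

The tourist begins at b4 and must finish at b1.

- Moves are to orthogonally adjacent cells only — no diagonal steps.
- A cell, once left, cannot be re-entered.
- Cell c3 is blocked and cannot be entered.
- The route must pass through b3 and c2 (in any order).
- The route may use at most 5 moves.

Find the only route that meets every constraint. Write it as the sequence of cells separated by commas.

b4, b3, b2, c2, c1, b1

The 5-move cap with required stops at b3, c2 leaves no slack for detours.
Route from b4: up 2 to b2, right 1 to c2, up 1 to c1, left 1 to b1 — 5 moves in all.
Check: all required cells visited; 5 ≤ 5 moves.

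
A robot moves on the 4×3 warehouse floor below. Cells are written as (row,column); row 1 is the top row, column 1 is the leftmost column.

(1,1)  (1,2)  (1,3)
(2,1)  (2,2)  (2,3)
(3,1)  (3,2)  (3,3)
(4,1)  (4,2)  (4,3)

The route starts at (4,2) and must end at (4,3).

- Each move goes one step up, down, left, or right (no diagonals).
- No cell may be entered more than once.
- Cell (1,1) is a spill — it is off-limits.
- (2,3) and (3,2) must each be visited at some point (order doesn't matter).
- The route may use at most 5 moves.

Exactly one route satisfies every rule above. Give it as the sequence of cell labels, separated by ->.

(4,2) -> (3,2) -> (2,2) -> (2,3) -> (3,3) -> (4,3)

The 5-move cap with required stops at (2,3), (3,2) leaves no slack for detours.
Route from (4,2): 2× up (reaching (2,2)), right to (2,3), 2× down (reaching (4,3)) — 5 moves in all.
Check: all required cells visited; 5 ≤ 5 moves.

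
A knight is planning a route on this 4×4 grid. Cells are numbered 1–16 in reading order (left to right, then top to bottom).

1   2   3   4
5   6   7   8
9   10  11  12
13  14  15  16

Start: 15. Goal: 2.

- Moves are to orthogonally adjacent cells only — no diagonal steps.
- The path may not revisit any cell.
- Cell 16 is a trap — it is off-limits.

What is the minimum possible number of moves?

The Manhattan distance from 15 to 2 is |4−1| + |3−2| = 4, so at least 4 moves are needed.
A route of 4 moves achieves this: 15 → 11 → 7 → 3 → 2.
Since 4 matches the lower bound, it is optimal.

4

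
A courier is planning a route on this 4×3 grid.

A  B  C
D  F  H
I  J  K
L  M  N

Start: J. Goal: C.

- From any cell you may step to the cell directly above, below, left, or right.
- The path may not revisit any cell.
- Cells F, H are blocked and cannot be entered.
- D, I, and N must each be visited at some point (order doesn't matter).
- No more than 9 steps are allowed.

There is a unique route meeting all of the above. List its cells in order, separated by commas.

The 9-move cap with required stops at D, I, N leaves no slack for detours.
Route from J: right to K, down to N, 2× left (reaching L), 3× up (reaching A), 2× right (reaching C) — 9 moves in all.
Check: all required cells visited; 9 ≤ 9 moves.

J, K, N, M, L, I, D, A, B, C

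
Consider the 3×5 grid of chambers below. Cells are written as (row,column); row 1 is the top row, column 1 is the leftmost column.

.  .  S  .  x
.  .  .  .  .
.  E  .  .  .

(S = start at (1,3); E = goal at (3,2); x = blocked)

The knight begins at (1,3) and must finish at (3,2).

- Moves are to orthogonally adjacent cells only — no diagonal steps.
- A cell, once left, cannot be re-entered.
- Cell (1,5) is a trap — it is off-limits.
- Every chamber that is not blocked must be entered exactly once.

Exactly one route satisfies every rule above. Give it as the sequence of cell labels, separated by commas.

(1,3), (1,4), (2,4), (2,5), (3,5), (3,4), (3,3), (2,3), (2,2), (1,2), (1,1), (2,1), (3,1), (3,2)

Need to visit all 14 open cells exactly once, starting at (1,3) and ending at (3,2).
Cell (1,1) has only two open neighbours ((2,1) and (1,2)), so the path must pass straight through it: one of those is the cell it's entered from and the other is where it exits.
Route from (1,3): right to (1,4), down to (2,4), right to (2,5), down to (3,5), 2× left (reaching (3,3)), up to (2,3), left to (2,2), up to (1,2), left to (1,1), 2× down (reaching (3,1)), right to (3,2) — 13 moves in all.
Check: all 14 open cells covered.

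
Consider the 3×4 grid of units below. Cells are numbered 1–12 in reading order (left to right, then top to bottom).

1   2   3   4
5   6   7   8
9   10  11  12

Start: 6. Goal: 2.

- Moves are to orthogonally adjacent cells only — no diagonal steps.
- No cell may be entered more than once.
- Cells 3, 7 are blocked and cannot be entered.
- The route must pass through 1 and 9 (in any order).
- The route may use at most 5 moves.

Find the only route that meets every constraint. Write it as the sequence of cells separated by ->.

Any route must reach 1 and 9 and still end at 2 within 5 moves, so the order of the required stops is forced.
Route from 6: down 1 to 10, left 1 to 9, up 2 to 1, right 1 to 2 — 5 moves in all.
Check: all required cells visited; 5 ≤ 5 moves.

6 -> 10 -> 9 -> 5 -> 1 -> 2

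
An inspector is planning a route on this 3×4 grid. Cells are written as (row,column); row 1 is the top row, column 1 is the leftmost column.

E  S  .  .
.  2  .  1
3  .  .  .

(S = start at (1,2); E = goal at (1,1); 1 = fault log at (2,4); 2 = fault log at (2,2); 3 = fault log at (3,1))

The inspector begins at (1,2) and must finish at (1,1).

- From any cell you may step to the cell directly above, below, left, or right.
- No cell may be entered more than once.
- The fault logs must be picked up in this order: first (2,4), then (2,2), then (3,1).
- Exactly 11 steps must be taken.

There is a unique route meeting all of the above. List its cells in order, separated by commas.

The waypoints must appear in the order (2,4), (2,2), (3,1), with no cell reused.
Route from (1,2): 2× right (reaching (1,4)), 2× down (reaching (3,4)), left to (3,3), up to (2,3), left to (2,2), down to (3,2), left to (3,1), 2× up (reaching (1,1)) — 11 moves in all.
Check: order respected (1 at step 3, 2 at step 7, 3 at step 9); 11 moves as required.

(1,2), (1,3), (1,4), (2,4), (3,4), (3,3), (2,3), (2,2), (3,2), (3,1), (2,1), (1,1)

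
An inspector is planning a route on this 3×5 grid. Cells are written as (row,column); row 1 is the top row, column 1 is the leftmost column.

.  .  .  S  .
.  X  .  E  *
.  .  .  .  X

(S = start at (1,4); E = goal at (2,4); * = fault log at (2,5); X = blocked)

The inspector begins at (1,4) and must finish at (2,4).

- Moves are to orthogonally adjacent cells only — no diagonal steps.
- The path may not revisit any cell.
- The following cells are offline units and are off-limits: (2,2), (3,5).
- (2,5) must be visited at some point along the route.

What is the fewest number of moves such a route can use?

Any route passes through (2,5) somewhere between (1,4) and (2,4). Summing Manhattan distances along the two legs ((1,4) → (2,5) → (2,4)) gives a lower bound of 2 + 1 = 3 moves.
A route of 3 moves achieves this: (1,4) → (1,5) → (2,5) → (2,4).
Since 3 matches the lower bound, it is optimal.

3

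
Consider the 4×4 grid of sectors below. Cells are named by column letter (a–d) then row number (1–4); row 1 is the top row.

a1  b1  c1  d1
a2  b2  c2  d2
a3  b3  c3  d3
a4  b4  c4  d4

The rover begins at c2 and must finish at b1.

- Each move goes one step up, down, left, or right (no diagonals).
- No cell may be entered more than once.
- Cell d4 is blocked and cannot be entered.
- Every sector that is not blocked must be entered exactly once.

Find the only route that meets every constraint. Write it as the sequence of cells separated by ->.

c2 -> c1 -> d1 -> d2 -> d3 -> c3 -> c4 -> b4 -> a4 -> a3 -> b3 -> b2 -> a2 -> a1 -> b1

Need to visit all 15 open cells exactly once, starting at c2 and ending at b1.
Route from c2: up to c1, right to d1, 2× down (reaching d3), left to c3, down to c4, 2× left (reaching a4), up to a3, right to b3, up to b2, left to a2, up to a1, right to b1 — 14 moves in all.
Check: all 15 open cells covered.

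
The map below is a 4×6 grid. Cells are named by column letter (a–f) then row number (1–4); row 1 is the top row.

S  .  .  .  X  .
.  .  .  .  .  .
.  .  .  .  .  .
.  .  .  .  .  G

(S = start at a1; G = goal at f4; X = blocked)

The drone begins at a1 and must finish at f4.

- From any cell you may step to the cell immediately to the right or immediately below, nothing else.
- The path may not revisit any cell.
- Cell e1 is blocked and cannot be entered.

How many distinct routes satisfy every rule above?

A right/down-only route from a1 to f4 makes exactly 3 down-moves and 5 right-moves in some order.
With no other constraints that would be C(8,3) = 56 routes.
Subtract routes through each blocked cell (inclusion–exclusion for overlaps): − through e1: 4 → 52.
That gives 52 routes.

52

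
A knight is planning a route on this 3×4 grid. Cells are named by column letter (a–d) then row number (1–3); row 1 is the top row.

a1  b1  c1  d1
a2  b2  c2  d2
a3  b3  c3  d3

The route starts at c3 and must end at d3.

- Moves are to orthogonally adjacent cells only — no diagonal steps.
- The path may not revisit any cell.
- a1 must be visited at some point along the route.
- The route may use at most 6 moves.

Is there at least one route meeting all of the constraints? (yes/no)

Even ignoring the no-revisit rule, getting from c3 to d3 via a1 needs at least 4 + 5 = 9 moves (Manhattan distance per leg), which exceeds the 6-move limit.

no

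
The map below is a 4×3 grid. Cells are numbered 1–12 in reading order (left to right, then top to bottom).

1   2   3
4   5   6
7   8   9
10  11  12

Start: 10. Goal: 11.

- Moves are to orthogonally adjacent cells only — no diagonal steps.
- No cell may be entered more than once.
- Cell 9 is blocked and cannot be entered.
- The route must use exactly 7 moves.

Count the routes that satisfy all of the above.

Need simple routes of exactly 7 moves from 10 to 11 (Manhattan distance 1, so 3 moves are spent on a detour and 3 undoing it).
Enumerating: 10 7 4 1 2 5 8 11.
That gives 1 route.

1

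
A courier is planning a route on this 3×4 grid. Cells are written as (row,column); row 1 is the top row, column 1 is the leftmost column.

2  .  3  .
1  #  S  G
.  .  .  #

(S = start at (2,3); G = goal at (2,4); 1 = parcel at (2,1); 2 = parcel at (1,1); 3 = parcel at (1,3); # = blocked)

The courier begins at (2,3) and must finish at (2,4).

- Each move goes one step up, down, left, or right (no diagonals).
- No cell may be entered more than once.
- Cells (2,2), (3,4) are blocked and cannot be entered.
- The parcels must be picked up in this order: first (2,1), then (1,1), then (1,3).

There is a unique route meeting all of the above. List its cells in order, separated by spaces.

(2,3) (3,3) (3,2) (3,1) (2,1) (1,1) (1,2) (1,3) (1,4) (2,4)

The waypoints must appear in the order (2,1), (1,1), (1,3), with no cell reused.
Route from (2,3): down 1 to (3,3), left 2 to (3,1), up 2 to (1,1), right 3 to (1,4), down 1 to (2,4) — 9 moves in all.
Check: order respected (1 at step 4, 2 at step 5, 3 at step 7).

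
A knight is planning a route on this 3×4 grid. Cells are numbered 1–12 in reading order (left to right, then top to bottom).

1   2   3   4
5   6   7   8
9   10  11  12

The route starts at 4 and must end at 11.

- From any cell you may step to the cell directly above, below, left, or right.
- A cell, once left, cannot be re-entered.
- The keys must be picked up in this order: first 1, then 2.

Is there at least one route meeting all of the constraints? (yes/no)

no

Ignoring the required order, 10 revisit-free routes from 4 to 11 pass through all of 1 and 2; the waypoint orders that occur are 2 → 1 (10) — never 1 → 2.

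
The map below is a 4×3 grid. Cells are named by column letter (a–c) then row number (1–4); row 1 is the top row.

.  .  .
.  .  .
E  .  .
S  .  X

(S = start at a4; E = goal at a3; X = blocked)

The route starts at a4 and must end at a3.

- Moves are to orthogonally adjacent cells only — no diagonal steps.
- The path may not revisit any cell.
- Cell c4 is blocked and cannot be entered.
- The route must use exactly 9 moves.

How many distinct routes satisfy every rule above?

4

Need simple routes of exactly 9 moves from a4 to a3 (Manhattan distance 1, so 4 moves are spent on a detour and 4 undoing it).
Enumerating: a4 b4 b3 b2 c2 c1 b1 a1 a2 a3 | a4 b4 b3 c3 c2 c1 b1 b2 a2 a3 | a4 b4 b3 c3 c2 c1 b1 a1 a2 a3 | a4 b4 b3 c3 c2 b2 b1 a1 a2 a3.
That gives 4 routes.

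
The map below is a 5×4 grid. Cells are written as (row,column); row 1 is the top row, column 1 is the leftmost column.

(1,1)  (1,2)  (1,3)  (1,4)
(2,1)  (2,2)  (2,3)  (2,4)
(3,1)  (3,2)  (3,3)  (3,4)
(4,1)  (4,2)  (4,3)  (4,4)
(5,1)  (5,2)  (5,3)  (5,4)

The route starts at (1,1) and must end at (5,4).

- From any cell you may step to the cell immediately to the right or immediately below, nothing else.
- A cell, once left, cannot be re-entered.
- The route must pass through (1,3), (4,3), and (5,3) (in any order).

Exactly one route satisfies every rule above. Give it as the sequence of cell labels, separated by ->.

Moves only go right or down, so the column and row indices never decrease.
Route from (1,1): 2× right (reaching (1,3)), 4× down (reaching (5,3)), right to (5,4) — 7 moves in all.
Check: all required cells visited.

(1,1) -> (1,2) -> (1,3) -> (2,3) -> (3,3) -> (4,3) -> (5,3) -> (5,4)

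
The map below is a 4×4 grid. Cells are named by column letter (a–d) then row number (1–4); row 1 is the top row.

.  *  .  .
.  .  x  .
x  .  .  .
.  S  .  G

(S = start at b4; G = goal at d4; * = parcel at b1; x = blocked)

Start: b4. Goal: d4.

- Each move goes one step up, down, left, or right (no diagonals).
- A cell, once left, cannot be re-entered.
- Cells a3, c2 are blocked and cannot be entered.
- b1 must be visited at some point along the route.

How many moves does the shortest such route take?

8

Any route passes through b1 somewhere between b4 and d4. Summing Manhattan distances along the two legs (b4 → b1 → d4) gives a lower bound of 3 + 5 = 8 moves.
A route of 8 moves achieves this: b4 → b3 → b2 → b1 → c1 → d1 → d2 → d3 → d4.
Since 8 matches the lower bound, it is optimal.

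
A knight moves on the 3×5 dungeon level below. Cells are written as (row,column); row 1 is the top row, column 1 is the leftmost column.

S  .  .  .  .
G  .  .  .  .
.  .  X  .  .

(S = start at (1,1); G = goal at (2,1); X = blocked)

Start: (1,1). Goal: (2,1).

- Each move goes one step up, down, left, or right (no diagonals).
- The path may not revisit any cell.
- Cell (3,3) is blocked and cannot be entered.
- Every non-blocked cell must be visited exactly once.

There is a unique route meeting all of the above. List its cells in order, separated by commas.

Need to visit all 14 open cells exactly once, starting at (1,1) and ending at (2,1).
Route from (1,1): 4× right (reaching (1,5)), 2× down (reaching (3,5)), left to (3,4), up to (2,4), 2× left (reaching (2,2)), down to (3,2), left to (3,1), up to (2,1) — 13 moves in all.
Check: all 14 open cells covered.

(1,1), (1,2), (1,3), (1,4), (1,5), (2,5), (3,5), (3,4), (2,4), (2,3), (2,2), (3,2), (3,1), (2,1)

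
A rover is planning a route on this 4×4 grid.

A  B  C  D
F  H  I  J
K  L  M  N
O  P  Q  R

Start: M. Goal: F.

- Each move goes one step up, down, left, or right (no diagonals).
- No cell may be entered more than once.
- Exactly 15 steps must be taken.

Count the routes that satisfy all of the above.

4

Need simple routes of exactly 15 moves from M to F (Manhattan distance 3, so 6 moves are spent on a detour and 6 undoing it).
Enumerating: M I C D J N R Q P O K L H B A F | M I H L K O P Q R N J D C B A F | M L K O P Q R N J D C I H B A F | M N R Q P O K L H I J D C B A F.
That gives 4 routes.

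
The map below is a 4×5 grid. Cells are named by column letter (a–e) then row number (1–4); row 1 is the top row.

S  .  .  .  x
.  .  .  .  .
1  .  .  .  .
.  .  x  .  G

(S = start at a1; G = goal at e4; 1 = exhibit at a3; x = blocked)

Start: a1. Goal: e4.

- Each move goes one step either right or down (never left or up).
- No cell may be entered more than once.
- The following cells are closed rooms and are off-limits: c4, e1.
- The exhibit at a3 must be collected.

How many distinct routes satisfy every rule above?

2

A right/down-only route from a1 to e4 makes exactly 3 down-moves and 4 right-moves in some order.
With no other constraints that would be C(7,3) = 35 routes.
Split at a3 and multiply the segment counts (each segment already excludes blocked cells): a1→a3: 1; a3→e4: 2; product = 2.
That gives 2 routes.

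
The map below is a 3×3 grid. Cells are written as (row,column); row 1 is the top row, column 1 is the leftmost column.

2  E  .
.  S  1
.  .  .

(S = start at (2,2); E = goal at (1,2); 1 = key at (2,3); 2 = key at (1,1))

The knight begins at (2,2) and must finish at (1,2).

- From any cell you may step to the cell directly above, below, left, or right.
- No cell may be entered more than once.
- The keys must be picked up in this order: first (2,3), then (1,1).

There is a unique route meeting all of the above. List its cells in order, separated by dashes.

The waypoints must appear in the order (2,3), (1,1), with no cell reused.
Route from (2,2): right 1 to (2,3), down 1 to (3,3), left 2 to (3,1), up 2 to (1,1), right 1 to (1,2) — 7 moves in all.
Check: order respected (1 at step 1, 2 at step 6).

(2,2) - (2,3) - (3,3) - (3,2) - (3,1) - (2,1) - (1,1) - (1,2)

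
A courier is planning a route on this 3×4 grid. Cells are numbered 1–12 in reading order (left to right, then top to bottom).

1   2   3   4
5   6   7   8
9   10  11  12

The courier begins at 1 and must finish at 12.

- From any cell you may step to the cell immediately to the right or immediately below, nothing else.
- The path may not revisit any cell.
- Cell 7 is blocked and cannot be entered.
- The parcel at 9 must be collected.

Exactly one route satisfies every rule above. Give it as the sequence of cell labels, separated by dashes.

Moves only go right or down, so the column and row indices never decrease.
Route from 1: down 2 to 9, right 3 to 12 — 5 moves in all.
Check: all required cells visited.

1 - 5 - 9 - 10 - 11 - 12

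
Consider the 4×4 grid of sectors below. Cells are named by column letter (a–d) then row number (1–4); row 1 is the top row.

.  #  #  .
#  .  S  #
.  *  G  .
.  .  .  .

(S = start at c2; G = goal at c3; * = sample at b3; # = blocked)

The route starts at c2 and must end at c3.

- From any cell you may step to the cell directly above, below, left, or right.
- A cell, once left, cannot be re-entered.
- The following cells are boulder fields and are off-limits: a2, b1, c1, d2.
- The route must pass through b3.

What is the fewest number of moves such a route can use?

Any route passes through b3 somewhere between c2 and c3. Summing Manhattan distances along the two legs (c2 → b3 → c3) gives a lower bound of 2 + 1 = 3 moves.
A route of 3 moves achieves this: c2 → b2 → b3 → c3.
Since 3 matches the lower bound, it is optimal.

3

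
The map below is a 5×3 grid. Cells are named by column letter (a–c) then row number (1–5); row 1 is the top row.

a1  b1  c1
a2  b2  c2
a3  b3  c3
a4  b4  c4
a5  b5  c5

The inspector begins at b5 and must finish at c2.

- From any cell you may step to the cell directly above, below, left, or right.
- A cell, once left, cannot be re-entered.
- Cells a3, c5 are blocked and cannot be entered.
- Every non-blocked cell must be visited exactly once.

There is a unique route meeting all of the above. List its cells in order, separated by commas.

Need to visit all 13 open cells exactly once, starting at b5 and ending at c2.
Cell a5 has only two open neighbours (a4 and b5), so the path must pass straight through it: one of those is the cell it's entered from and the other is where it exits.
Route from b5: left to a5, up to a4, 2× right (reaching c4), up to c3, left to b3, up to b2, left to a2, up to a1, 2× right (reaching c1), down to c2 — 12 moves in all.
Check: all 13 open cells covered.

b5, a5, a4, b4, c4, c3, b3, b2, a2, a1, b1, c1, c2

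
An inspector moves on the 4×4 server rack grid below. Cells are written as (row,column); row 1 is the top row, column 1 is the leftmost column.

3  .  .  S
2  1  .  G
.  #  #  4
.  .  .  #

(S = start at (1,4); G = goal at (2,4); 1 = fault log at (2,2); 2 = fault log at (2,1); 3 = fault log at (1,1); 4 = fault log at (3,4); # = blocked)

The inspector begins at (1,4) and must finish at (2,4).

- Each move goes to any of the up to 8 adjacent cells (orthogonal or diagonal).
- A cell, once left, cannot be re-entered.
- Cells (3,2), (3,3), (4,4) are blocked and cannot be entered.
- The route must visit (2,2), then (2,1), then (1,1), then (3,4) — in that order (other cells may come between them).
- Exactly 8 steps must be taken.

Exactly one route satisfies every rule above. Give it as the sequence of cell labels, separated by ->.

(1,4) -> (1,3) -> (2,2) -> (2,1) -> (1,1) -> (1,2) -> (2,3) -> (3,4) -> (2,4)

The waypoints must appear in the order (2,2), (2,1), (1,1), (3,4), with no cell reused.
Route from (1,4): left to (1,3), down-left to (2,2), left to (2,1), up to (1,1), right to (1,2), 2× down-right (reaching (3,4)), up to (2,4) — 8 moves in all.
Check: order respected (1 at step 2, 2 at step 3, 3 at step 4, 4 at step 7); 8 moves as required.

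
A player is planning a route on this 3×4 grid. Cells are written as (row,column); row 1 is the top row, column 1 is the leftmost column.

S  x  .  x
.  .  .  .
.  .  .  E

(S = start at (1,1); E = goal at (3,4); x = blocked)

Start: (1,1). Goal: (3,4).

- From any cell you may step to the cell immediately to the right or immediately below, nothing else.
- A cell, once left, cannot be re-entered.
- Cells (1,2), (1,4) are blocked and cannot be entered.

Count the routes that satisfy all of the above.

A right/down-only route from (1,1) to (3,4) makes exactly 2 down-moves and 3 right-moves in some order.
With no other constraints that would be C(5,2) = 10 routes.
Subtract routes through each blocked cell (inclusion–exclusion for overlaps): − through (1,2): 6 − through (1,4): 1 + through (1,2)&(1,4): 1 → 4.
That gives 4 routes.

4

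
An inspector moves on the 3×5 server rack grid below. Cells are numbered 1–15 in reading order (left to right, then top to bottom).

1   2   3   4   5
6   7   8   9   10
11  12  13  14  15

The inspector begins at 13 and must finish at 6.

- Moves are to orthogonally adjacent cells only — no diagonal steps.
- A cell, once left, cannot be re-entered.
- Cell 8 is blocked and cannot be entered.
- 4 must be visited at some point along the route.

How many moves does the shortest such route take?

Any route passes through 4 somewhere between 13 and 6. Summing Manhattan distances along the two legs (13 → 4 → 6) gives a lower bound of 3 + 4 = 7 moves.
A route of 7 moves achieves this: 13 → 14 → 9 → 4 → 3 → 2 → 7 → 6.
Since 7 matches the lower bound, it is optimal.

7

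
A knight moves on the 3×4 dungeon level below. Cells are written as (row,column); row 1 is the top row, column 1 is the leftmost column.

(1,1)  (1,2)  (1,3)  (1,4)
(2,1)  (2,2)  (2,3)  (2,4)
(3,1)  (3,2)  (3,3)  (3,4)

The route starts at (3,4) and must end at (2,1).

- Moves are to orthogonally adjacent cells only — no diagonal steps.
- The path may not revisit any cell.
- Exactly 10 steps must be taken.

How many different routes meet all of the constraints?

4

Need simple routes of exactly 10 moves from (3,4) to (2,1) (Manhattan distance 4, so 3 moves are spent on a detour and 3 undoing it).
Enumerating: (3,4) (2,4) (1,4) (1,3) (2,3) (3,3) (3,2) (2,2) (1,2) (1,1) (2,1) | (3,4) (2,4) (1,4) (1,3) (1,2) (2,2) (2,3) (3,3) (3,2) (3,1) (2,1) | (3,4) (3,3) (2,3) (2,4) (1,4) (1,3) (1,2) (2,2) (3,2) (3,1) (2,1) | (3,4) (3,3) (3,2) (2,2) (2,3) (2,4) (1,4) (1,3) (1,2) (1,1) (2,1).
That gives 4 routes.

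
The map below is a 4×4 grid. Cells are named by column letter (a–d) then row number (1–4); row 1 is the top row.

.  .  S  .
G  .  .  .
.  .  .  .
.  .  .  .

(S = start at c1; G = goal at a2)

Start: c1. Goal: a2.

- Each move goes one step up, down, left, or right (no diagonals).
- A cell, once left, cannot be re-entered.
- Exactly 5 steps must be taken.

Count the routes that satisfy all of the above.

Need simple routes of exactly 5 moves from c1 to a2 (Manhattan distance 3, so 1 moves are spent on a detour and 1 undoing it).
Enumerating: c1 c2 c3 b3 b2 a2 | c1 c2 c3 b3 a3 a2 | c1 c2 b2 b1 a1 a2 | c1 c2 b2 b3 a3 a2 | c1 b1 b2 b3 a3 a2 | c1 d1 d2 c2 b2 a2.
That gives 6 routes.

6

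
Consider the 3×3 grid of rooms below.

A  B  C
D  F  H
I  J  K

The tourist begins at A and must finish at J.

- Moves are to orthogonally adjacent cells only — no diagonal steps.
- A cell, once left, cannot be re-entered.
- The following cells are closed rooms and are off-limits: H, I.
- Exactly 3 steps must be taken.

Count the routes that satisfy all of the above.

Need simple routes of exactly 3 moves from A to J (Manhattan distance 3, so 0 moves are spent on a detour and 0 undoing it).
Enumerating: A D F J | A B F J.
That gives 2 routes.

2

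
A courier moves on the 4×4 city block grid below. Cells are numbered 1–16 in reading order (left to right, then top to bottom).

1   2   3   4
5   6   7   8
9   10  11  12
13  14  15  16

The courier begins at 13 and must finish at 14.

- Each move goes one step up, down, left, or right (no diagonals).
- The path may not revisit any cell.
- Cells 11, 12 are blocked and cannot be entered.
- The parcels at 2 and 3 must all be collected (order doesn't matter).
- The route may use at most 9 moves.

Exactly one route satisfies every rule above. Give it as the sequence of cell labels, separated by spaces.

13 9 5 1 2 3 7 6 10 14

Any route must reach 2 and 3 and still end at 14 within 9 moves, so the order of the required stops is forced.
Route from 13: up 3 to 1, right 2 to 3, down 1 to 7, left 1 to 6, down 2 to 14 — 9 moves in all.
Check: all required cells visited; 9 ≤ 9 moves.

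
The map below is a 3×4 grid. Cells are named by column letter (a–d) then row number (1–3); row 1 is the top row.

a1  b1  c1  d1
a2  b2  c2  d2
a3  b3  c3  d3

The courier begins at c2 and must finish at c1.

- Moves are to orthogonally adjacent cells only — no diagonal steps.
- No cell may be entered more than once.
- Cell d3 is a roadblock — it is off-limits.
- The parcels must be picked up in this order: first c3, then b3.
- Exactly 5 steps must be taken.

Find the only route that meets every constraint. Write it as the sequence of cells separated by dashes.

c2 - c3 - b3 - b2 - b1 - c1

The waypoints must appear in the order c3, b3, with no cell reused.
Route from c2: down 1 to c3, left 1 to b3, up 2 to b1, right 1 to c1 — 5 moves in all.
Check: order respected (c3 at step 1, b3 at step 2); 5 moves as required.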